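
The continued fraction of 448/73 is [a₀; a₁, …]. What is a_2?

448 = 6·73 + 10   →  a_0 = 6
73 = 7·10 + 3   →  a_1 = 7
10 = 3·3 + 1   →  a_2 = 3

3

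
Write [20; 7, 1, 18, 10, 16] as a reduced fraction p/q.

491855/24439

Using pₖ = aₖpₖ₋₁ + pₖ₋₂ and qₖ = aₖqₖ₋₁ + qₖ₋₂:
  k=0: a=20, p=20, q=1
  k=1: a=7, p=141, q=7
  k=2: a=1, p=161, q=8
  k=3: a=18, p=3039, q=151
  k=4: a=10, p=30551, q=1518
  k=5: a=16, p=491855, q=24439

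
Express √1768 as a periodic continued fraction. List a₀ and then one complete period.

[42; 21, 84]

a₀ = ⌊√1768⌋ = 42.
With m₀=0, d₀=1 and mₖ₊₁ = dₖaₖ − mₖ, dₖ₊₁ = (n − mₖ₊₁²)/dₖ, aₖ₊₁ = ⌊(a₀+mₖ₊₁)/dₖ₊₁⌋:
  k=1: m=42, d=4, a=21
  k=2: m=42, d=1, a=84
d=1 and a=2a₀=84 at k=2, so the next step gives (m, d) = (42, 4) again — its k=1 value — and the period has length 2.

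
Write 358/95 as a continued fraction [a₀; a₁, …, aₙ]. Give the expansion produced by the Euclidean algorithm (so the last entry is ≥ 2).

358 = 3*95 + 73
95 = 1*73 + 22
73 = 3*22 + 7
22 = 3*7 + 1
7 = 7*1 + 0  (stop)
So 358/95 = [3; 1, 3, 3, 7].

[3; 1, 3, 3, 7]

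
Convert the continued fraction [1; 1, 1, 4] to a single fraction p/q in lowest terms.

Fold from the inside: start with 4/1.
  1 + 1/4 = 5/4
  1 + 4/5 = 9/5
  1 + 5/9 = 14/9

14/9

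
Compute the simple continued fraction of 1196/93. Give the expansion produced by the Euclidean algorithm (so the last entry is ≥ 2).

1196 = 12*93 + 80
93 = 1*80 + 13
80 = 6*13 + 2
13 = 6*2 + 1
2 = 2*1 + 0  (stop)
So 1196/93 = [12; 1, 6, 6, 2].

[12; 1, 6, 6, 2]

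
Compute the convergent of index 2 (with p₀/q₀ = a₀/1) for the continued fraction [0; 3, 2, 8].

Using pₖ = aₖpₖ₋₁ + pₖ₋₂, qₖ = aₖqₖ₋₁ + qₖ₋₂ (with p₋₁=1, p₋₂=0, q₋₁=0, q₋₂=1):
  k=0: a=0, p=0, q=1
  k=1: a=3, p=1, q=3
  k=2: a=2, p=2, q=7

2/7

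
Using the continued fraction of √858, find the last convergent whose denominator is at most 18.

√858 = [29; 3, 2, 3, 58, …] (period length 4).
Convergents:
  p_0/q_0 = 29/1
  p_1/q_1 = 88/3
  p_2/q_2 = 205/7
  p_3/q_3 = 703/24
q_2 = 7 ≤ 18 < 24 = q_3, so the answer is 205/7.

205/7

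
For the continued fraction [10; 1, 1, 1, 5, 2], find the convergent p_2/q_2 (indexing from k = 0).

Using pₖ = aₖpₖ₋₁ + pₖ₋₂, qₖ = aₖqₖ₋₁ + qₖ₋₂ (with p₋₁=1, p₋₂=0, q₋₁=0, q₋₂=1):
  k=0: a=10, p=10, q=1
  k=1: a=1, p=11, q=1
  k=2: a=1, p=21, q=2

21/2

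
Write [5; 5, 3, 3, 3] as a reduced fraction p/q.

908/175

Fold from the inside: start with 3/1.
  3 + 1/3 = 10/3
  3 + 3/10 = 33/10
  5 + 10/33 = 175/33
  5 + 33/175 = 908/175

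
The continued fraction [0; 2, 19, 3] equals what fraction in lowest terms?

58/119

Fold from the inside: start with 3/1.
  19 + 1/3 = 58/3
  2 + 3/58 = 119/58
  0 + 58/119 = 58/119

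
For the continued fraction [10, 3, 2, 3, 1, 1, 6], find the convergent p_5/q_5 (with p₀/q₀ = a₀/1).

566/55

Using pₖ = aₖpₖ₋₁ + pₖ₋₂, qₖ = aₖqₖ₋₁ + qₖ₋₂ (with p₋₁=1, p₋₂=0, q₋₁=0, q₋₂=1):
  k=0: a=10, p=10, q=1
  k=1: a=3, p=31, q=3
  k=2: a=2, p=72, q=7
  k=3: a=3, p=247, q=24
  k=4: a=1, p=319, q=31
  k=5: a=1, p=566, q=55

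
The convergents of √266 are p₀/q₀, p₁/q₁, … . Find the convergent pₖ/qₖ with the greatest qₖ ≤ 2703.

√266 = [16; 3, 4, 3, 32, …] (period length 4).
Convergents:
  p_0/q_0 = 16/1
  p_1/q_1 = 49/3
  p_2/q_2 = 212/13
  p_3/q_3 = 685/42
  p_4/q_4 = 22132/1357
  p_5/q_5 = 67081/4113
q_4 = 1357 ≤ 2703 < 4113 = q_5, so the answer is 22132/1357.

22132/1357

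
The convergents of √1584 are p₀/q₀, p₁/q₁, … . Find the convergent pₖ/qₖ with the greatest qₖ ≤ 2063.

79201/1990

√1584 = [39; 1, 3, 1, 78, …] (period length 4).
Convergents:
  p_0/q_0 = 39/1
  p_1/q_1 = 40/1
  p_2/q_2 = 159/4
  p_3/q_3 = 199/5
  p_4/q_4 = 15681/394
  p_5/q_5 = 15880/399
  p_6/q_6 = 63321/1591
  p_7/q_7 = 79201/1990
  p_8/q_8 = 6240999/156811
q_7 = 1990 ≤ 2063 < 156811 = q_8, so the answer is 79201/1990.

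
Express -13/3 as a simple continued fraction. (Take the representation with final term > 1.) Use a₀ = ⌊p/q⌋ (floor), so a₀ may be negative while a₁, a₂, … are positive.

[-5; 1, 2]

-13 = -5*3 + 2
3 = 1*2 + 1
2 = 2*1 + 0  (stop)
So -13/3 = [-5; 1, 2].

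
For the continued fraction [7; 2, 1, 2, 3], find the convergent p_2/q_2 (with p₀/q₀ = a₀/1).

Using pₖ = aₖpₖ₋₁ + pₖ₋₂, qₖ = aₖqₖ₋₁ + qₖ₋₂ (with p₋₁=1, p₋₂=0, q₋₁=0, q₋₂=1):
  k=0: a=7, p=7, q=1
  k=1: a=2, p=15, q=2
  k=2: a=1, p=22, q=3

22/3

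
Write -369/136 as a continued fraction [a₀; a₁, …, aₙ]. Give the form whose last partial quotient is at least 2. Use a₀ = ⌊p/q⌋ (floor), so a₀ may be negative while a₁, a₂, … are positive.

[-3; 3, 2, 19]

-369 = -3·136 + 39
136 = 3·39 + 19
39 = 2·19 + 1
19 = 19·1 + 0  (stop)
So -369/136 = [-3; 3, 2, 19].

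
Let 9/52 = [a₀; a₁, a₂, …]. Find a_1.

9 = 0·52 + 9   →  a_0 = 0
52 = 5·9 + 7   →  a_1 = 5

5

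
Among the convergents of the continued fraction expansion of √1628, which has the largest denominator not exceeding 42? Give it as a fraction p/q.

928/23

√1628 = [40; 2, 1, 6, 1, 2, 80, …] (period length 6).
Convergents:
  p_0/q_0 = 40/1
  p_1/q_1 = 81/2
  p_2/q_2 = 121/3
  p_3/q_3 = 807/20
  p_4/q_4 = 928/23
  p_5/q_5 = 2663/66
q_4 = 23 ≤ 42 < 66 = q_5, so the answer is 928/23.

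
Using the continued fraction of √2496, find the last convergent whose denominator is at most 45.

√2496 = [49; 1, 23, 1, 98, …] (period length 4).
Convergents:
  p_0/q_0 = 49/1
  p_1/q_1 = 50/1
  p_2/q_2 = 1199/24
  p_3/q_3 = 1249/25
  p_4/q_4 = 123601/2474
q_3 = 25 ≤ 45 < 2474 = q_4, so the answer is 1249/25.

1249/25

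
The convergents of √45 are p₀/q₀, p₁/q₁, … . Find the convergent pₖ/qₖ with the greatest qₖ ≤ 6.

20/3

√45 = [6; 1, 2, 2, 2, 1, 12, …] (period length 6).
Convergents:
  p_0/q_0 = 6/1
  p_1/q_1 = 7/1
  p_2/q_2 = 20/3
  p_3/q_3 = 47/7
q_2 = 3 ≤ 6 < 7 = q_3, so the answer is 20/3.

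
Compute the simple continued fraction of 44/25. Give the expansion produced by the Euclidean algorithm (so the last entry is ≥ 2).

[1; 1, 3, 6]

44 = 1×25 + 19
25 = 1×19 + 6
19 = 3×6 + 1
6 = 6×1 + 0  (stop)
So 44/25 = [1; 1, 3, 6].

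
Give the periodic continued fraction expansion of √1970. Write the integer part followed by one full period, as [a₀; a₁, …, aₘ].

a₀ = ⌊√1970⌋ = 44.
With m₀=0, d₀=1 and mₖ₊₁ = dₖaₖ − mₖ, dₖ₊₁ = (n − mₖ₊₁²)/dₖ, aₖ₊₁ = ⌊(a₀+mₖ₊₁)/dₖ₊₁⌋:
  k=1: m=44, d=34, a=2
  k=2: m=24, d=41, a=1
  k=3: m=17, d=41, a=1
  k=4: m=24, d=34, a=2
  k=5: m=44, d=1, a=88
d=1 and a=2a₀=88 at k=5, so the next step gives (m, d) = (44, 34) again — its k=1 value — and the period has length 5.

[44; 2, 1, 1, 2, 88]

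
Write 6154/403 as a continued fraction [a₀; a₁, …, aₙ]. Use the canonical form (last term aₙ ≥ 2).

[15; 3, 1, 2, 3, 3, 3]

6154 = 15×403 + 109
403 = 3×109 + 76
109 = 1×76 + 33
76 = 2×33 + 10
33 = 3×10 + 3
10 = 3×3 + 1
3 = 3×1 + 0  (stop)
So 6154/403 = [15; 3, 1, 2, 3, 3, 3].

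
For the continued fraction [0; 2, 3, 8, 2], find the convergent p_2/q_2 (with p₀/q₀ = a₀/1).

3/7

Using pₖ = aₖpₖ₋₁ + pₖ₋₂, qₖ = aₖqₖ₋₁ + qₖ₋₂ (with p₋₁=1, p₋₂=0, q₋₁=0, q₋₂=1):
  k=0: a=0, p=0, q=1
  k=1: a=2, p=1, q=2
  k=2: a=3, p=3, q=7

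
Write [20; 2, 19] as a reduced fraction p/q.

799/39

Using pₖ = aₖpₖ₋₁ + pₖ₋₂ and qₖ = aₖqₖ₋₁ + qₖ₋₂:
  k=0: a=20, p=20, q=1
  k=1: a=2, p=41, q=2
  k=2: a=19, p=799, q=39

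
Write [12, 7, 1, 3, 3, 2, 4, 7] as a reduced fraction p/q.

Using pₖ = aₖpₖ₋₁ + pₖ₋₂ and qₖ = aₖqₖ₋₁ + qₖ₋₂:
  k=0: a=12, p=12, q=1
  k=1: a=7, p=85, q=7
  k=2: a=1, p=97, q=8
  k=3: a=3, p=376, q=31
  k=4: a=3, p=1225, q=101
  k=5: a=2, p=2826, q=233
  k=6: a=4, p=12529, q=1033
  k=7: a=7, p=90529, q=7464

90529/7464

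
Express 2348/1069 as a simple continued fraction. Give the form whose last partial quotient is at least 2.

2348 = 2*1069 + 210
1069 = 5*210 + 19
210 = 11*19 + 1
19 = 19*1 + 0  (stop)
So 2348/1069 = [2; 5, 11, 19].

[2; 5, 11, 19]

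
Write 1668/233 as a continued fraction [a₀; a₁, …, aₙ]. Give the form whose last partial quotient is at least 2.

1668 = 7×233 + 37
233 = 6×37 + 11
37 = 3×11 + 4
11 = 2×4 + 3
4 = 1×3 + 1
3 = 3×1 + 0  (stop)
So 1668/233 = [7; 6, 3, 2, 1, 3].

[7; 6, 3, 2, 1, 3]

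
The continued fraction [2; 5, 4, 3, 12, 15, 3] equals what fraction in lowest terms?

Using pₖ = aₖpₖ₋₁ + pₖ₋₂ and qₖ = aₖqₖ₋₁ + qₖ₋₂:
  k=0: a=2, p=2, q=1
  k=1: a=5, p=11, q=5
  k=2: a=4, p=46, q=21
  k=3: a=3, p=149, q=68
  k=4: a=12, p=1834, q=837
  k=5: a=15, p=27659, q=12623
  k=6: a=3, p=84811, q=38706

84811/38706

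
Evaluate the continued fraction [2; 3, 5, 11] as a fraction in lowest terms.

414/179

Fold from the inside: start with 11/1.
  5 + 1/11 = 56/11
  3 + 11/56 = 179/56
  2 + 56/179 = 414/179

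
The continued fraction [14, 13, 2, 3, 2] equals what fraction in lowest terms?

3026/215

Fold from the inside: start with 2/1.
  3 + 1/2 = 7/2
  2 + 2/7 = 16/7
  13 + 7/16 = 215/16
  14 + 16/215 = 3026/215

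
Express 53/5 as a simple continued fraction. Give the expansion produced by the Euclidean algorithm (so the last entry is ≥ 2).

53 = 10*5 + 3
5 = 1*3 + 2
3 = 1*2 + 1
2 = 2*1 + 0  (stop)
So 53/5 = [10; 1, 1, 2].

[10; 1, 1, 2]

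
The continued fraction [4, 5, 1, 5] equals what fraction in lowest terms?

146/35

Fold from the inside: start with 5/1.
  1 + 1/5 = 6/5
  5 + 5/6 = 35/6
  4 + 6/35 = 146/35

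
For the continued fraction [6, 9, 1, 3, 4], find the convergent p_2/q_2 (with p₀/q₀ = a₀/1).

61/10

Using pₖ = aₖpₖ₋₁ + pₖ₋₂, qₖ = aₖqₖ₋₁ + qₖ₋₂ (with p₋₁=1, p₋₂=0, q₋₁=0, q₋₂=1):
  k=0: a=6, p=6, q=1
  k=1: a=9, p=55, q=9
  k=2: a=1, p=61, q=10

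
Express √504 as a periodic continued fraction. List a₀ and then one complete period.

a₀ = ⌊√504⌋ = 22.
With m₀=0, d₀=1 and mₖ₊₁ = dₖaₖ − mₖ, dₖ₊₁ = (n − mₖ₊₁²)/dₖ, aₖ₊₁ = ⌊(a₀+mₖ₊₁)/dₖ₊₁⌋:
  k=1: m=22, d=20, a=2
  k=2: m=18, d=9, a=4
  k=3: m=18, d=20, a=2
  k=4: m=22, d=1, a=44
d=1 and a=2a₀=44 at k=4, so the next step gives (m, d) = (22, 20) again — its k=1 value — and the period has length 4.

[22; 2, 4, 2, 44]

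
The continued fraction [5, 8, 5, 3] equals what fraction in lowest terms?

671/131

Fold from the inside: start with 3/1.
  5 + 1/3 = 16/3
  8 + 3/16 = 131/16
  5 + 16/131 = 671/131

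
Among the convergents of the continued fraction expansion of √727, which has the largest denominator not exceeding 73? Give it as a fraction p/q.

√727 = [26; 1, 25, 1, 52, …] (period length 4).
Convergents:
  p_0/q_0 = 26/1
  p_1/q_1 = 27/1
  p_2/q_2 = 701/26
  p_3/q_3 = 728/27
  p_4/q_4 = 38557/1430
q_3 = 27 ≤ 73 < 1430 = q_4, so the answer is 728/27.

728/27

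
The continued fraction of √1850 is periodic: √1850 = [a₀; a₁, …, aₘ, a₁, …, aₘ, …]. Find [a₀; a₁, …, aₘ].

[43; 86]

a₀ = ⌊√1850⌋ = 43.
With m₀=0, d₀=1 and mₖ₊₁ = dₖaₖ − mₖ, dₖ₊₁ = (n − mₖ₊₁²)/dₖ, aₖ₊₁ = ⌊(a₀+mₖ₊₁)/dₖ₊₁⌋:
  k=1: m=43, d=1, a=86
d=1 and a=2a₀=86 at k=1, so the next step gives (m, d) = (43, 1) again — its k=1 value — and the period has length 1.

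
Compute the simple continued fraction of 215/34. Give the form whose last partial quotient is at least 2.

215 = 6*34 + 11
34 = 3*11 + 1
11 = 11*1 + 0  (stop)
So 215/34 = [6; 3, 11].

[6; 3, 11]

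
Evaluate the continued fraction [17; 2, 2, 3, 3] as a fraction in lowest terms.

975/56

Fold from the inside: start with 3/1.
  3 + 1/3 = 10/3
  2 + 3/10 = 23/10
  2 + 10/23 = 56/23
  17 + 23/56 = 975/56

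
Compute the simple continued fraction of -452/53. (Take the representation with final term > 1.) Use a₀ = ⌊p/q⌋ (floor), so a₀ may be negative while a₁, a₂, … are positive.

-452 = -9*53 + 25
53 = 2*25 + 3
25 = 8*3 + 1
3 = 3*1 + 0  (stop)
So -452/53 = [-9; 2, 8, 3].

[-9; 2, 8, 3]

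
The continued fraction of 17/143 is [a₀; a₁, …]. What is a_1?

8

17 = 0·143 + 17   →  a_0 = 0
143 = 8·17 + 7   →  a_1 = 8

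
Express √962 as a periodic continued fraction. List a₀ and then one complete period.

a₀ = ⌊√962⌋ = 31.
With m₀=0, d₀=1 and mₖ₊₁ = dₖaₖ − mₖ, dₖ₊₁ = (n − mₖ₊₁²)/dₖ, aₖ₊₁ = ⌊(a₀+mₖ₊₁)/dₖ₊₁⌋:
  k=1: m=31, d=1, a=62
d=1 and a=2a₀=62 at k=1, so the next step gives (m, d) = (31, 1) again — its k=1 value — and the period has length 1.

[31; 62]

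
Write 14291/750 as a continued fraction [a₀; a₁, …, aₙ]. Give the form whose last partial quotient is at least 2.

[19; 18, 3, 2, 2, 2]

14291 = 19*750 + 41
750 = 18*41 + 12
41 = 3*12 + 5
12 = 2*5 + 2
5 = 2*2 + 1
2 = 2*1 + 0  (stop)
So 14291/750 = [19; 18, 3, 2, 2, 2].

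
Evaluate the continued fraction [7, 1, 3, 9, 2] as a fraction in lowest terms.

Using pₖ = aₖpₖ₋₁ + pₖ₋₂ and qₖ = aₖqₖ₋₁ + qₖ₋₂:
  k=0: a=7, p=7, q=1
  k=1: a=1, p=8, q=1
  k=2: a=3, p=31, q=4
  k=3: a=9, p=287, q=37
  k=4: a=2, p=605, q=78

605/78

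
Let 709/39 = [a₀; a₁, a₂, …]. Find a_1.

5

709 = 18·39 + 7   →  a_0 = 18
39 = 5·7 + 4   →  a_1 = 5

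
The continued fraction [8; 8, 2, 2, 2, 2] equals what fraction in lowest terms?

Using pₖ = aₖpₖ₋₁ + pₖ₋₂ and qₖ = aₖqₖ₋₁ + qₖ₋₂:
  k=0: a=8, p=8, q=1
  k=1: a=8, p=65, q=8
  k=2: a=2, p=138, q=17
  k=3: a=2, p=341, q=42
  k=4: a=2, p=820, q=101
  k=5: a=2, p=1981, q=244

1981/244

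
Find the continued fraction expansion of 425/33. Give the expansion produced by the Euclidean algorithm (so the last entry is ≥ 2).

[12; 1, 7, 4]

425 = 12·33 + 29
33 = 1·29 + 4
29 = 7·4 + 1
4 = 4·1 + 0  (stop)
So 425/33 = [12; 1, 7, 4].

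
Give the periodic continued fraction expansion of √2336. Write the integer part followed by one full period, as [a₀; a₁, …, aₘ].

a₀ = ⌊√2336⌋ = 48.
With m₀=0, d₀=1 and mₖ₊₁ = dₖaₖ − mₖ, dₖ₊₁ = (n − mₖ₊₁²)/dₖ, aₖ₊₁ = ⌊(a₀+mₖ₊₁)/dₖ₊₁⌋:
  k=1: m=48, d=32, a=3
  k=2: m=48, d=1, a=96
d=1 and a=2a₀=96 at k=2, so the next step gives (m, d) = (48, 32) again — its k=1 value — and the period has length 2.

[48; 3, 96]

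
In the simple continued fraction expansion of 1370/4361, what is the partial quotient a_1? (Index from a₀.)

3

1370 = 0·4361 + 1370   →  a_0 = 0
4361 = 3·1370 + 251   →  a_1 = 3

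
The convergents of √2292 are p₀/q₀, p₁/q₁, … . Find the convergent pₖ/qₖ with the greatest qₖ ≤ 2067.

√2292 = [47; 1, 6, 1, 94, …] (period length 4).
Convergents:
  p_0/q_0 = 47/1
  p_1/q_1 = 48/1
  p_2/q_2 = 335/7
  p_3/q_3 = 383/8
  p_4/q_4 = 36337/759
  p_5/q_5 = 36720/767
  p_6/q_6 = 256657/5361
q_5 = 767 ≤ 2067 < 5361 = q_6, so the answer is 36720/767.

36720/767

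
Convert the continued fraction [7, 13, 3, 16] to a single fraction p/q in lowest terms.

4620/653

Fold from the inside: start with 16/1.
  3 + 1/16 = 49/16
  13 + 16/49 = 653/49
  7 + 49/653 = 4620/653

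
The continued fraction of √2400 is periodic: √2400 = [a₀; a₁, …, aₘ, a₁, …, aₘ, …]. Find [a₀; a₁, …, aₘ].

[48; 1, 96]

a₀ = ⌊√2400⌋ = 48.
With m₀=0, d₀=1 and mₖ₊₁ = dₖaₖ − mₖ, dₖ₊₁ = (n − mₖ₊₁²)/dₖ, aₖ₊₁ = ⌊(a₀+mₖ₊₁)/dₖ₊₁⌋:
  k=1: m=48, d=96, a=1
  k=2: m=48, d=1, a=96
d=1 and a=2a₀=96 at k=2, so the next step gives (m, d) = (48, 96) again — its k=1 value — and the period has length 2.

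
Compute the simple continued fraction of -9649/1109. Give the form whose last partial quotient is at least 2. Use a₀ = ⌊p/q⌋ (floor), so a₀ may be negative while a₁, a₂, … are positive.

-9649 = -9*1109 + 332
1109 = 3*332 + 113
332 = 2*113 + 106
113 = 1*106 + 7
106 = 15*7 + 1
7 = 7*1 + 0  (stop)
So -9649/1109 = [-9; 3, 2, 1, 15, 7].

[-9; 3, 2, 1, 15, 7]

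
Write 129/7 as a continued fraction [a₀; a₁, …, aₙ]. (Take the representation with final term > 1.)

[18; 2, 3]

129 = 18*7 + 3
7 = 2*3 + 1
3 = 3*1 + 0  (stop)
So 129/7 = [18; 2, 3].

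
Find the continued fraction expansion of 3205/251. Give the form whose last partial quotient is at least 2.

[12; 1, 3, 3, 19]

3205 = 12×251 + 193
251 = 1×193 + 58
193 = 3×58 + 19
58 = 3×19 + 1
19 = 19×1 + 0  (stop)
So 3205/251 = [12; 1, 3, 3, 19].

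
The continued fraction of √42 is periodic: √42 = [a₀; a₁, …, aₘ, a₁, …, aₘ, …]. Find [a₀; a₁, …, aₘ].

a₀ = ⌊√42⌋ = 6.
With m₀=0, d₀=1 and mₖ₊₁ = dₖaₖ − mₖ, dₖ₊₁ = (n − mₖ₊₁²)/dₖ, aₖ₊₁ = ⌊(a₀+mₖ₊₁)/dₖ₊₁⌋:
  k=1: m=6, d=6, a=2
  k=2: m=6, d=1, a=12
d=1 and a=2a₀=12 at k=2, so the next step gives (m, d) = (6, 6) again — its k=1 value — and the period has length 2.

[6; 2, 12]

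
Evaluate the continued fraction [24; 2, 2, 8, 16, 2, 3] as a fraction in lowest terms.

Using pₖ = aₖpₖ₋₁ + pₖ₋₂ and qₖ = aₖqₖ₋₁ + qₖ₋₂:
  k=0: a=24, p=24, q=1
  k=1: a=2, p=49, q=2
  k=2: a=2, p=122, q=5
  k=3: a=8, p=1025, q=42
  k=4: a=16, p=16522, q=677
  k=5: a=2, p=34069, q=1396
  k=6: a=3, p=118729, q=4865

118729/4865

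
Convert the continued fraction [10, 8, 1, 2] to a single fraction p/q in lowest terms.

Fold from the inside: start with 2/1.
  1 + 1/2 = 3/2
  8 + 2/3 = 26/3
  10 + 3/26 = 263/26

263/26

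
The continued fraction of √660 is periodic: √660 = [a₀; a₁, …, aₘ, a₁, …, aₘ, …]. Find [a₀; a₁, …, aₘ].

a₀ = ⌊√660⌋ = 25.
With m₀=0, d₀=1 and mₖ₊₁ = dₖaₖ − mₖ, dₖ₊₁ = (n − mₖ₊₁²)/dₖ, aₖ₊₁ = ⌊(a₀+mₖ₊₁)/dₖ₊₁⌋:
  k=1: m=25, d=35, a=1
  k=2: m=10, d=16, a=2
  k=3: m=22, d=11, a=4
  k=4: m=22, d=16, a=2
  k=5: m=10, d=35, a=1
  k=6: m=25, d=1, a=50
d=1 and a=2a₀=50 at k=6, so the next step gives (m, d) = (25, 35) again — its k=1 value — and the period has length 6.

[25; 1, 2, 4, 2, 1, 50]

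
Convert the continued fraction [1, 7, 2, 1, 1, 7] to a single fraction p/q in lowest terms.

Using pₖ = aₖpₖ₋₁ + pₖ₋₂ and qₖ = aₖqₖ₋₁ + qₖ₋₂:
  k=0: a=1, p=1, q=1
  k=1: a=7, p=8, q=7
  k=2: a=2, p=17, q=15
  k=3: a=1, p=25, q=22
  k=4: a=1, p=42, q=37
  k=5: a=7, p=319, q=281

319/281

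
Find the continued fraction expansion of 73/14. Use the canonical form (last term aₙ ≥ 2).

[5; 4, 1, 2]

73 = 5×14 + 3
14 = 4×3 + 2
3 = 1×2 + 1
2 = 2×1 + 0  (stop)
So 73/14 = [5; 4, 1, 2].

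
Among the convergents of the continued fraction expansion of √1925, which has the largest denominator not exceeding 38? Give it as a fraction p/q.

351/8

√1925 = [43; 1, 6, 1, 86, …] (period length 4).
Convergents:
  p_0/q_0 = 43/1
  p_1/q_1 = 44/1
  p_2/q_2 = 307/7
  p_3/q_3 = 351/8
  p_4/q_4 = 30493/695
q_3 = 8 ≤ 38 < 695 = q_4, so the answer is 351/8.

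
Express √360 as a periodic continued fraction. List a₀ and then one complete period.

a₀ = ⌊√360⌋ = 18.

[18; 1, 36]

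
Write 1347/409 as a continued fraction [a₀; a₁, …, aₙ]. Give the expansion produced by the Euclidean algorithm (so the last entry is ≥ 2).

[3; 3, 2, 2, 4, 2, 2]

1347 = 3·409 + 120
409 = 3·120 + 49
120 = 2·49 + 22
49 = 2·22 + 5
22 = 4·5 + 2
5 = 2·2 + 1
2 = 2·1 + 0  (stop)
So 1347/409 = [3; 3, 2, 2, 4, 2, 2].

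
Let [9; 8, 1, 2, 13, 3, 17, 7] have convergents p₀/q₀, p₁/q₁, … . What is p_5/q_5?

Using pₖ = aₖpₖ₋₁ + pₖ₋₂, qₖ = aₖqₖ₋₁ + qₖ₋₂ (with p₋₁=1, p₋₂=0, q₋₁=0, q₋₂=1):
  k=0: a=9, p=9, q=1
  k=1: a=8, p=73, q=8
  k=2: a=1, p=82, q=9
  k=3: a=2, p=237, q=26
  k=4: a=13, p=3163, q=347
  k=5: a=3, p=9726, q=1067

9726/1067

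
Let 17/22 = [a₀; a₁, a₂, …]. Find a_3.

2

17 = 0·22 + 17   →  a_0 = 0
22 = 1·17 + 5   →  a_1 = 1
17 = 3·5 + 2   →  a_2 = 3
5 = 2·2 + 1   →  a_3 = 2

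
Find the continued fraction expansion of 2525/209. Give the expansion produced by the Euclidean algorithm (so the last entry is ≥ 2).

2525 = 12×209 + 17
209 = 12×17 + 5
17 = 3×5 + 2
5 = 2×2 + 1
2 = 2×1 + 0  (stop)
So 2525/209 = [12; 12, 3, 2, 2].

[12; 12, 3, 2, 2]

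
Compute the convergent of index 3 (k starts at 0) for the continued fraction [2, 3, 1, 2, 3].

25/11

Using pₖ = aₖpₖ₋₁ + pₖ₋₂, qₖ = aₖqₖ₋₁ + qₖ₋₂ (with p₋₁=1, p₋₂=0, q₋₁=0, q₋₂=1):
  k=0: a=2, p=2, q=1
  k=1: a=3, p=7, q=3
  k=2: a=1, p=9, q=4
  k=3: a=2, p=25, q=11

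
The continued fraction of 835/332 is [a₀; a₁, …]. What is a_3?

16

835 = 2·332 + 171   →  a_0 = 2
332 = 1·171 + 161   →  a_1 = 1
171 = 1·161 + 10   →  a_2 = 1
161 = 16·10 + 1   →  a_3 = 16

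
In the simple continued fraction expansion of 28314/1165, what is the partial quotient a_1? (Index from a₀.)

28314 = 24·1165 + 354   →  a_0 = 24
1165 = 3·354 + 103   →  a_1 = 3

3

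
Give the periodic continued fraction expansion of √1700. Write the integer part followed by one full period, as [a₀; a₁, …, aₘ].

[41; 4, 3, 20, 3, 4, 82]

a₀ = ⌊√1700⌋ = 41.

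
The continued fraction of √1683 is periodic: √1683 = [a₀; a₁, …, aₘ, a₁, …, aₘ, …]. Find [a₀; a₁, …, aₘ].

a₀ = ⌊√1683⌋ = 41.
With m₀=0, d₀=1 and mₖ₊₁ = dₖaₖ − mₖ, dₖ₊₁ = (n − mₖ₊₁²)/dₖ, aₖ₊₁ = ⌊(a₀+mₖ₊₁)/dₖ₊₁⌋:
  k=1: m=41, d=2, a=41
  k=2: m=41, d=1, a=82
d=1 and a=2a₀=82 at k=2, so the next step gives (m, d) = (41, 2) again — its k=1 value — and the period has length 2.

[41; 41, 82]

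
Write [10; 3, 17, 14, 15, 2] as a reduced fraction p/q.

235093/22765

Using pₖ = aₖpₖ₋₁ + pₖ₋₂ and qₖ = aₖqₖ₋₁ + qₖ₋₂:
  k=0: a=10, p=10, q=1
  k=1: a=3, p=31, q=3
  k=2: a=17, p=537, q=52
  k=3: a=14, p=7549, q=731
  k=4: a=15, p=113772, q=11017
  k=5: a=2, p=235093, q=22765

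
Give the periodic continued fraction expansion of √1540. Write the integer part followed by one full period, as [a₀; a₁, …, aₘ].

a₀ = ⌊√1540⌋ = 39.
With m₀=0, d₀=1 and mₖ₊₁ = dₖaₖ − mₖ, dₖ₊₁ = (n − mₖ₊₁²)/dₖ, aₖ₊₁ = ⌊(a₀+mₖ₊₁)/dₖ₊₁⌋:
  k=1: m=39, d=19, a=4
  k=2: m=37, d=9, a=8
  k=3: m=35, d=35, a=2
  k=4: m=35, d=9, a=8
  k=5: m=37, d=19, a=4
  k=6: m=39, d=1, a=78
d=1 and a=2a₀=78 at k=6, so the next step gives (m, d) = (39, 19) again — its k=1 value — and the period has length 6.

[39; 4, 8, 2, 8, 4, 78]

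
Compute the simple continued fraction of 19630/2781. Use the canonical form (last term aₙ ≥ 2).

[7; 17, 16, 3, 3]

19630 = 7×2781 + 163
2781 = 17×163 + 10
163 = 16×10 + 3
10 = 3×3 + 1
3 = 3×1 + 0  (stop)
So 19630/2781 = [7; 17, 16, 3, 3].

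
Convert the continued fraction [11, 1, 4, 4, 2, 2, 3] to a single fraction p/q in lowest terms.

4629/392

Fold from the inside: start with 3/1.
  2 + 1/3 = 7/3
  2 + 3/7 = 17/7
  4 + 7/17 = 75/17
  4 + 17/75 = 317/75
  1 + 75/317 = 392/317
  11 + 317/392 = 4629/392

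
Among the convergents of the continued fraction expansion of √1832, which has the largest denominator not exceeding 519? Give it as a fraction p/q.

18362/429

√1832 = [42; 1, 4, 21, 4, 1, 84, …] (period length 6).
Convergents:
  p_0/q_0 = 42/1
  p_1/q_1 = 43/1
  p_2/q_2 = 214/5
  p_3/q_3 = 4537/106
  p_4/q_4 = 18362/429
  p_5/q_5 = 22899/535
q_4 = 429 ≤ 519 < 535 = q_5, so the answer is 18362/429.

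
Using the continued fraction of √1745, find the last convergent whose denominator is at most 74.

919/22

√1745 = [41; 1, 3, 2, 2, 3, 1, 82, …] (period length 7).
Convergents:
  p_0/q_0 = 41/1
  p_1/q_1 = 42/1
  p_2/q_2 = 167/4
  p_3/q_3 = 376/9
  p_4/q_4 = 919/22
  p_5/q_5 = 3133/75
q_4 = 22 ≤ 74 < 75 = q_5, so the answer is 919/22.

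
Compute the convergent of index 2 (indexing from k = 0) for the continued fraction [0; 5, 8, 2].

Using pₖ = aₖpₖ₋₁ + pₖ₋₂, qₖ = aₖqₖ₋₁ + qₖ₋₂ (with p₋₁=1, p₋₂=0, q₋₁=0, q₋₂=1):
  k=0: a=0, p=0, q=1
  k=1: a=5, p=1, q=5
  k=2: a=8, p=8, q=41

8/41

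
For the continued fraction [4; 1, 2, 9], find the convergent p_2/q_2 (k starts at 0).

Using pₖ = aₖpₖ₋₁ + pₖ₋₂, qₖ = aₖqₖ₋₁ + qₖ₋₂ (with p₋₁=1, p₋₂=0, q₋₁=0, q₋₂=1):
  k=0: a=4, p=4, q=1
  k=1: a=1, p=5, q=1
  k=2: a=2, p=14, q=3

14/3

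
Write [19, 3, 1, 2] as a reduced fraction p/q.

Using pₖ = aₖpₖ₋₁ + pₖ₋₂ and qₖ = aₖqₖ₋₁ + qₖ₋₂:
  k=0: a=19, p=19, q=1
  k=1: a=3, p=58, q=3
  k=2: a=1, p=77, q=4
  k=3: a=2, p=212, q=11

212/11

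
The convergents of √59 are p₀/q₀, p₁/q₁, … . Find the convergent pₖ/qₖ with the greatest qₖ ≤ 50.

361/47

√59 = [7; 1, 2, 7, 2, 1, 14, …] (period length 6).
Convergents:
  p_0/q_0 = 7/1
  p_1/q_1 = 8/1
  p_2/q_2 = 23/3
  p_3/q_3 = 169/22
  p_4/q_4 = 361/47
  p_5/q_5 = 530/69
q_4 = 47 ≤ 50 < 69 = q_5, so the answer is 361/47.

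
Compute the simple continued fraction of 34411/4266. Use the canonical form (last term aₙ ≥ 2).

[8; 15, 13, 2, 10]

34411 = 8*4266 + 283
4266 = 15*283 + 21
283 = 13*21 + 10
21 = 2*10 + 1
10 = 10*1 + 0  (stop)
So 34411/4266 = [8; 15, 13, 2, 10].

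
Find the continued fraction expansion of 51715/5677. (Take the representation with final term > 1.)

[9; 9, 7, 1, 6, 1, 9]

51715 = 9*5677 + 622
5677 = 9*622 + 79
622 = 7*79 + 69
79 = 1*69 + 10
69 = 6*10 + 9
10 = 1*9 + 1
9 = 9*1 + 0  (stop)
So 51715/5677 = [9; 9, 7, 1, 6, 1, 9].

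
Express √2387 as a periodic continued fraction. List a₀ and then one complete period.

a₀ = ⌊√2387⌋ = 48.
With m₀=0, d₀=1 and mₖ₊₁ = dₖaₖ − mₖ, dₖ₊₁ = (n − mₖ₊₁²)/dₖ, aₖ₊₁ = ⌊(a₀+mₖ₊₁)/dₖ₊₁⌋:
  k=1: m=48, d=83, a=1
  k=2: m=35, d=14, a=5
  k=3: m=35, d=83, a=1
  k=4: m=48, d=1, a=96
d=1 and a=2a₀=96 at k=4, so the next step gives (m, d) = (48, 83) again — its k=1 value — and the period has length 4.

[48; 1, 5, 1, 96]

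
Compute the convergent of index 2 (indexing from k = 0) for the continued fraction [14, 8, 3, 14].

353/25

Using pₖ = aₖpₖ₋₁ + pₖ₋₂, qₖ = aₖqₖ₋₁ + qₖ₋₂ (with p₋₁=1, p₋₂=0, q₋₁=0, q₋₂=1):
  k=0: a=14, p=14, q=1
  k=1: a=8, p=113, q=8
  k=2: a=3, p=353, q=25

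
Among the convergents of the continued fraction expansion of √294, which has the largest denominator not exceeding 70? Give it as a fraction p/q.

√294 = [17; 6, 1, 4, 1, 6, 34, …] (period length 6).
Convergents:
  p_0/q_0 = 17/1
  p_1/q_1 = 103/6
  p_2/q_2 = 120/7
  p_3/q_3 = 583/34
  p_4/q_4 = 703/41
  p_5/q_5 = 4801/280
q_4 = 41 ≤ 70 < 280 = q_5, so the answer is 703/41.

703/41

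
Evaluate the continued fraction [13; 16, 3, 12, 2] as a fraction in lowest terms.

Fold from the inside: start with 2/1.
  12 + 1/2 = 25/2
  3 + 2/25 = 77/25
  16 + 25/77 = 1257/77
  13 + 77/1257 = 16418/1257

16418/1257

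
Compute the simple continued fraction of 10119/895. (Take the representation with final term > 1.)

10119 = 11·895 + 274
895 = 3·274 + 73
274 = 3·73 + 55
73 = 1·55 + 18
55 = 3·18 + 1
18 = 18·1 + 0  (stop)
So 10119/895 = [11; 3, 3, 1, 3, 18].

[11; 3, 3, 1, 3, 18]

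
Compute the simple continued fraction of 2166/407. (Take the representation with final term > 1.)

2166 = 5*407 + 131
407 = 3*131 + 14
131 = 9*14 + 5
14 = 2*5 + 4
5 = 1*4 + 1
4 = 4*1 + 0  (stop)
So 2166/407 = [5; 3, 9, 2, 1, 4].

[5; 3, 9, 2, 1, 4]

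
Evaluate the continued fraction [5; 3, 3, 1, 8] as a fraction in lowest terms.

605/114

Using pₖ = aₖpₖ₋₁ + pₖ₋₂ and qₖ = aₖqₖ₋₁ + qₖ₋₂:
  k=0: a=5, p=5, q=1
  k=1: a=3, p=16, q=3
  k=2: a=3, p=53, q=10
  k=3: a=1, p=69, q=13
  k=4: a=8, p=605, q=114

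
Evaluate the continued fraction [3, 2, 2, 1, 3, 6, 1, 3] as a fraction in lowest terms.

Using pₖ = aₖpₖ₋₁ + pₖ₋₂ and qₖ = aₖqₖ₋₁ + qₖ₋₂:
  k=0: a=3, p=3, q=1
  k=1: a=2, p=7, q=2
  k=2: a=2, p=17, q=5
  k=3: a=1, p=24, q=7
  k=4: a=3, p=89, q=26
  k=5: a=6, p=558, q=163
  k=6: a=1, p=647, q=189
  k=7: a=3, p=2499, q=730

2499/730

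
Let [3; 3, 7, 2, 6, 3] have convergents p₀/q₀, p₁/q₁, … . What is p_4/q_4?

Using pₖ = aₖpₖ₋₁ + pₖ₋₂, qₖ = aₖqₖ₋₁ + qₖ₋₂ (with p₋₁=1, p₋₂=0, q₋₁=0, q₋₂=1):
  k=0: a=3, p=3, q=1
  k=1: a=3, p=10, q=3
  k=2: a=7, p=73, q=22
  k=3: a=2, p=156, q=47
  k=4: a=6, p=1009, q=304

1009/304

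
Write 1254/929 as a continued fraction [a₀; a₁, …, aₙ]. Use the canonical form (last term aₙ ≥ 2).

1254 = 1·929 + 325
929 = 2·325 + 279
325 = 1·279 + 46
279 = 6·46 + 3
46 = 15·3 + 1
3 = 3·1 + 0  (stop)
So 1254/929 = [1; 2, 1, 6, 15, 3].

[1; 2, 1, 6, 15, 3]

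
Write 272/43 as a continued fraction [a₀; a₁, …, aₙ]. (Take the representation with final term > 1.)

272 = 6*43 + 14
43 = 3*14 + 1
14 = 14*1 + 0  (stop)
So 272/43 = [6; 3, 14].

[6; 3, 14]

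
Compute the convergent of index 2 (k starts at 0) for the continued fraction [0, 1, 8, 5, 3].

Using pₖ = aₖpₖ₋₁ + pₖ₋₂, qₖ = aₖqₖ₋₁ + qₖ₋₂ (with p₋₁=1, p₋₂=0, q₋₁=0, q₋₂=1):
  k=0: a=0, p=0, q=1
  k=1: a=1, p=1, q=1
  k=2: a=8, p=8, q=9

8/9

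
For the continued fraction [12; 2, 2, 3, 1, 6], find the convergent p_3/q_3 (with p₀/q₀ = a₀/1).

211/17

Using pₖ = aₖpₖ₋₁ + pₖ₋₂, qₖ = aₖqₖ₋₁ + qₖ₋₂ (with p₋₁=1, p₋₂=0, q₋₁=0, q₋₂=1):
  k=0: a=12, p=12, q=1
  k=1: a=2, p=25, q=2
  k=2: a=2, p=62, q=5
  k=3: a=3, p=211, q=17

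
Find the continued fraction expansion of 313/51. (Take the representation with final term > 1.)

313 = 6×51 + 7
51 = 7×7 + 2
7 = 3×2 + 1
2 = 2×1 + 0  (stop)
So 313/51 = [6; 7, 3, 2].

[6; 7, 3, 2]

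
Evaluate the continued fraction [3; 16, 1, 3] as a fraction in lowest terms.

Fold from the inside: start with 3/1.
  1 + 1/3 = 4/3
  16 + 3/4 = 67/4
  3 + 4/67 = 205/67

205/67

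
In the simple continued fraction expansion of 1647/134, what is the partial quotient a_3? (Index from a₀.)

1647 = 12·134 + 39   →  a_0 = 12
134 = 3·39 + 17   →  a_1 = 3
39 = 2·17 + 5   →  a_2 = 2
17 = 3·5 + 2   →  a_3 = 3

3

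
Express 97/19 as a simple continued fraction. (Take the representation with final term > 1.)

[5; 9, 2]

97 = 5*19 + 2
19 = 9*2 + 1
2 = 2*1 + 0  (stop)
So 97/19 = [5; 9, 2].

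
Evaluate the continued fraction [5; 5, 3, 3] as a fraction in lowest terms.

275/53

Using pₖ = aₖpₖ₋₁ + pₖ₋₂ and qₖ = aₖqₖ₋₁ + qₖ₋₂:
  k=0: a=5, p=5, q=1
  k=1: a=5, p=26, q=5
  k=2: a=3, p=83, q=16
  k=3: a=3, p=275, q=53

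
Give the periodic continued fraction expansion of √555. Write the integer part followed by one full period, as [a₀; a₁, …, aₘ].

[23; 1, 1, 3, 1, 3, 1, 1, 46]

a₀ = ⌊√555⌋ = 23.
With m₀=0, d₀=1 and mₖ₊₁ = dₖaₖ − mₖ, dₖ₊₁ = (n − mₖ₊₁²)/dₖ, aₖ₊₁ = ⌊(a₀+mₖ₊₁)/dₖ₊₁⌋:
  k=1: m=23, d=26, a=1
  k=2: m=3, d=21, a=1
  k=3: m=18, d=11, a=3
  k=4: m=15, d=30, a=1
  k=5: m=15, d=11, a=3
  k=6: m=18, d=21, a=1
  k=7: m=3, d=26, a=1
  k=8: m=23, d=1, a=46
d=1 and a=2a₀=46 at k=8, so the next step gives (m, d) = (23, 26) again — its k=1 value — and the period has length 8.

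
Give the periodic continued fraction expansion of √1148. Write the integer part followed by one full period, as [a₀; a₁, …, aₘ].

a₀ = ⌊√1148⌋ = 33.
With m₀=0, d₀=1 and mₖ₊₁ = dₖaₖ − mₖ, dₖ₊₁ = (n − mₖ₊₁²)/dₖ, aₖ₊₁ = ⌊(a₀+mₖ₊₁)/dₖ₊₁⌋:
  k=1: m=33, d=59, a=1
  k=2: m=26, d=8, a=7
  k=3: m=30, d=31, a=2
  k=4: m=32, d=4, a=16
  k=5: m=32, d=31, a=2
  k=6: m=30, d=8, a=7
  k=7: m=26, d=59, a=1
  k=8: m=33, d=1, a=66
d=1 and a=2a₀=66 at k=8, so the next step gives (m, d) = (33, 59) again — its k=1 value — and the period has length 8.

[33; 1, 7, 2, 16, 2, 7, 1, 66]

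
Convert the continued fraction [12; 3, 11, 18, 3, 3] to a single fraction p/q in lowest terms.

Using pₖ = aₖpₖ₋₁ + pₖ₋₂ and qₖ = aₖqₖ₋₁ + qₖ₋₂:
  k=0: a=12, p=12, q=1
  k=1: a=3, p=37, q=3
  k=2: a=11, p=419, q=34
  k=3: a=18, p=7579, q=615
  k=4: a=3, p=23156, q=1879
  k=5: a=3, p=77047, q=6252

77047/6252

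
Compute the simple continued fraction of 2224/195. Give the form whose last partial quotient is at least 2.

[11; 2, 2, 7, 2, 2]

2224 = 11×195 + 79
195 = 2×79 + 37
79 = 2×37 + 5
37 = 7×5 + 2
5 = 2×2 + 1
2 = 2×1 + 0  (stop)
So 2224/195 = [11; 2, 2, 7, 2, 2].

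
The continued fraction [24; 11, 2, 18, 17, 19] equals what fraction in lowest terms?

Fold from the inside: start with 19/1.
  17 + 1/19 = 324/19
  18 + 19/324 = 5851/324
  2 + 324/5851 = 12026/5851
  11 + 5851/12026 = 138137/12026
  24 + 12026/138137 = 3327314/138137

3327314/138137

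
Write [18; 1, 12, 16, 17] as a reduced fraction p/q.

67481/3566

Using pₖ = aₖpₖ₋₁ + pₖ₋₂ and qₖ = aₖqₖ₋₁ + qₖ₋₂:
  k=0: a=18, p=18, q=1
  k=1: a=1, p=19, q=1
  k=2: a=12, p=246, q=13
  k=3: a=16, p=3955, q=209
  k=4: a=17, p=67481, q=3566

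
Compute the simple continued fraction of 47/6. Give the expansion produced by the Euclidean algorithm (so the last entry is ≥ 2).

[7; 1, 5]

47 = 7×6 + 5
6 = 1×5 + 1
5 = 5×1 + 0  (stop)
So 47/6 = [7; 1, 5].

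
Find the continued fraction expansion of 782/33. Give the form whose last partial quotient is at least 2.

[23; 1, 2, 3, 3]

782 = 23×33 + 23
33 = 1×23 + 10
23 = 2×10 + 3
10 = 3×3 + 1
3 = 3×1 + 0  (stop)
So 782/33 = [23; 1, 2, 3, 3].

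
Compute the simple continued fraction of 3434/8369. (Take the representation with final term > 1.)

[0; 2, 2, 3, 2, 9, 3, 7]

3434 = 0*8369 + 3434
8369 = 2*3434 + 1501
3434 = 2*1501 + 432
1501 = 3*432 + 205
432 = 2*205 + 22
205 = 9*22 + 7
22 = 3*7 + 1
7 = 7*1 + 0  (stop)
So 3434/8369 = [0; 2, 2, 3, 2, 9, 3, 7].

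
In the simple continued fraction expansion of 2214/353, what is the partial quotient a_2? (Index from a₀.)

1

2214 = 6·353 + 96   →  a_0 = 6
353 = 3·96 + 65   →  a_1 = 3
96 = 1·65 + 31   →  a_2 = 1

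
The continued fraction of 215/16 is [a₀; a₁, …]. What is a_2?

3

215 = 13·16 + 7   →  a_0 = 13
16 = 2·7 + 2   →  a_1 = 2
7 = 3·2 + 1   →  a_2 = 3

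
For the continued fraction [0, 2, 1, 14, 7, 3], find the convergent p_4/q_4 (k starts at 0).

106/311

Using pₖ = aₖpₖ₋₁ + pₖ₋₂, qₖ = aₖqₖ₋₁ + qₖ₋₂ (with p₋₁=1, p₋₂=0, q₋₁=0, q₋₂=1):
  k=0: a=0, p=0, q=1
  k=1: a=2, p=1, q=2
  k=2: a=1, p=1, q=3
  k=3: a=14, p=15, q=44
  k=4: a=7, p=106, q=311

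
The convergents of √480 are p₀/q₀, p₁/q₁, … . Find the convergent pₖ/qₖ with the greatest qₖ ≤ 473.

10341/472

√480 = [21; 1, 9, 1, 42, …] (period length 4).
Convergents:
  p_0/q_0 = 21/1
  p_1/q_1 = 22/1
  p_2/q_2 = 219/10
  p_3/q_3 = 241/11
  p_4/q_4 = 10341/472
  p_5/q_5 = 10582/483
q_4 = 472 ≤ 473 < 483 = q_5, so the answer is 10341/472.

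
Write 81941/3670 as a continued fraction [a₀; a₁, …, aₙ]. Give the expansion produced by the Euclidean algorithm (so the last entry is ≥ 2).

[22; 3, 17, 1, 12, 2, 2]

81941 = 22×3670 + 1201
3670 = 3×1201 + 67
1201 = 17×67 + 62
67 = 1×62 + 5
62 = 12×5 + 2
5 = 2×2 + 1
2 = 2×1 + 0  (stop)
So 81941/3670 = [22; 3, 17, 1, 12, 2, 2].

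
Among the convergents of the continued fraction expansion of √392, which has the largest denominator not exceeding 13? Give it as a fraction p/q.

√392 = [19; 1, 3, 1, 38, …] (period length 4).
Convergents:
  p_0/q_0 = 19/1
  p_1/q_1 = 20/1
  p_2/q_2 = 79/4
  p_3/q_3 = 99/5
  p_4/q_4 = 3841/194
q_3 = 5 ≤ 13 < 194 = q_4, so the answer is 99/5.

99/5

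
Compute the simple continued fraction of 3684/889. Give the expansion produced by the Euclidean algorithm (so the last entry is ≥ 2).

[4; 6, 1, 17, 3, 2]

3684 = 4·889 + 128
889 = 6·128 + 121
128 = 1·121 + 7
121 = 17·7 + 2
7 = 3·2 + 1
2 = 2·1 + 0  (stop)
So 3684/889 = [4; 6, 1, 17, 3, 2].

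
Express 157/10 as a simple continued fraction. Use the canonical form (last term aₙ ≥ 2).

[15; 1, 2, 3]

157 = 15·10 + 7
10 = 1·7 + 3
7 = 2·3 + 1
3 = 3·1 + 0  (stop)
So 157/10 = [15; 1, 2, 3].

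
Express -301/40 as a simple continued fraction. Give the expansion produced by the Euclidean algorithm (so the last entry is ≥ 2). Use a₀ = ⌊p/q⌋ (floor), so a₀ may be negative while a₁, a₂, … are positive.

[-8; 2, 9, 2]

-301 = -8·40 + 19
40 = 2·19 + 2
19 = 9·2 + 1
2 = 2·1 + 0  (stop)
So -301/40 = [-8; 2, 9, 2].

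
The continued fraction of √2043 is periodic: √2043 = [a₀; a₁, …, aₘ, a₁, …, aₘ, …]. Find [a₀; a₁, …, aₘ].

a₀ = ⌊√2043⌋ = 45.
With m₀=0, d₀=1 and mₖ₊₁ = dₖaₖ − mₖ, dₖ₊₁ = (n − mₖ₊₁²)/dₖ, aₖ₊₁ = ⌊(a₀+mₖ₊₁)/dₖ₊₁⌋:
  k=1: m=45, d=18, a=5
  k=2: m=45, d=1, a=90
d=1 and a=2a₀=90 at k=2, so the next step gives (m, d) = (45, 18) again — its k=1 value — and the period has length 2.

[45; 5, 90]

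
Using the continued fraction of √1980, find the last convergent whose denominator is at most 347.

√1980 = [44; 2, 88, …] (period length 2).
Convergents:
  p_0/q_0 = 44/1
  p_1/q_1 = 89/2
  p_2/q_2 = 7876/177
  p_3/q_3 = 15841/356
q_2 = 177 ≤ 347 < 356 = q_3, so the answer is 7876/177.

7876/177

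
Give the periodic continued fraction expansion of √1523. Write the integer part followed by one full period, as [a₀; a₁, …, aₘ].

[39; 39, 78]

a₀ = ⌊√1523⌋ = 39.
With m₀=0, d₀=1 and mₖ₊₁ = dₖaₖ − mₖ, dₖ₊₁ = (n − mₖ₊₁²)/dₖ, aₖ₊₁ = ⌊(a₀+mₖ₊₁)/dₖ₊₁⌋:
  k=1: m=39, d=2, a=39
  k=2: m=39, d=1, a=78
d=1 and a=2a₀=78 at k=2, so the next step gives (m, d) = (39, 2) again — its k=1 value — and the period has length 2.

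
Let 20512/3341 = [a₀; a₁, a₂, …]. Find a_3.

1

20512 = 6·3341 + 466   →  a_0 = 6
3341 = 7·466 + 79   →  a_1 = 7
466 = 5·79 + 71   →  a_2 = 5
79 = 1·71 + 8   →  a_3 = 1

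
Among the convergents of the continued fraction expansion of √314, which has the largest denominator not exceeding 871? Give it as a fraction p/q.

√314 = [17; 1, 2, 1, 1, 2, 1, 34, …] (period length 7).
Convergents:
  p_0/q_0 = 17/1
  p_1/q_1 = 18/1
  p_2/q_2 = 53/3
  p_3/q_3 = 71/4
  p_4/q_4 = 124/7
  p_5/q_5 = 319/18
  p_6/q_6 = 443/25
  p_7/q_7 = 15381/868
  p_8/q_8 = 15824/893
q_7 = 868 ≤ 871 < 893 = q_8, so the answer is 15381/868.

15381/868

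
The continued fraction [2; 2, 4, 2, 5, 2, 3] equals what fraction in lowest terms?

2016/823

Using pₖ = aₖpₖ₋₁ + pₖ₋₂ and qₖ = aₖqₖ₋₁ + qₖ₋₂:
  k=0: a=2, p=2, q=1
  k=1: a=2, p=5, q=2
  k=2: a=4, p=22, q=9
  k=3: a=2, p=49, q=20
  k=4: a=5, p=267, q=109
  k=5: a=2, p=583, q=238
  k=6: a=3, p=2016, q=823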